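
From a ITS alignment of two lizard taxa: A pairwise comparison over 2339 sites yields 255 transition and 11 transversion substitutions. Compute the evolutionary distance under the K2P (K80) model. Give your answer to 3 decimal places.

P = 255/2339 ≈ 0.109021 and Q = 11/2339 ≈ 0.004703.
Under the Kimura two-parameter model, d = −½ ln(1 − 2P − Q) − ¼ ln(1 − 2Q).
1 − 2P − Q = 0.777255, giving −½ ln(0.777255) = 0.125993.
1 − 2Q = 0.990594, giving −¼ ln(0.990594) = 0.002363.
d = 0.125993 + 0.002363 = 0.128356.

0.128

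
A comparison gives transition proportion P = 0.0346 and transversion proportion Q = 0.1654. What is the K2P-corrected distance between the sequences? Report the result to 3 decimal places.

0.234

Under the Kimura two-parameter model, d = −½ ln(1 − 2P − Q) − ¼ ln(1 − 2Q).
1 − 2P − Q = 0.7654, giving −½ ln(0.7654) = 0.133678.
1 − 2Q = 0.6692, giving −¼ ln(0.6692) = 0.100418.
d = 0.133678 + 0.100418 = 0.234096.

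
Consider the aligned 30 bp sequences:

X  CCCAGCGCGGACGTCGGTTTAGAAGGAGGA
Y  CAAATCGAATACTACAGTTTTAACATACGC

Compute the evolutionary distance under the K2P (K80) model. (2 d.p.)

Of 30 sites, 4 differences are transitions and 12 are transversions, so P = 4/30 ≈ 0.133333 and Q = 12/30 = 0.4.
Under the Kimura two-parameter model, d = −½ ln(1 − 2P − Q) − ¼ ln(1 − 2Q).
1 − 2P − Q = 0.333334, giving −½ ln(0.333334) = 0.549305.
1 − 2Q = 0.2, giving −¼ ln(0.2) = 0.402359.
d = 0.549305 + 0.402359 = 0.951664.

0.95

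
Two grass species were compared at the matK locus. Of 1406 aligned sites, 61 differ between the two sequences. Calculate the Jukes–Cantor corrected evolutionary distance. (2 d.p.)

0.04

p = 61/1406 ≈ 0.043385.
d = −(3/4) ln(1 − 4p/3) = −0.75 ln(1 − 0.057847) = −0.75 ln(0.942153)
  = −0.75 × (-0.059588) = 0.044691 substitutions/site.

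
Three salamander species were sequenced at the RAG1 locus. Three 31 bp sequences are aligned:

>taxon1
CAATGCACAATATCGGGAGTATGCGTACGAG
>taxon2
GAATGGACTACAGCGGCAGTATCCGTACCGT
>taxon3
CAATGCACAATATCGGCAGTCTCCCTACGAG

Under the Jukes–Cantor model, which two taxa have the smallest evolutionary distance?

taxon1–taxon2: 10/31 differ, p = 0.323, d = 0.422.
taxon1–taxon3: 4/31 differ, p = 0.129, d = 0.142.
taxon2–taxon3: 10/31 differ, p = 0.323, d = 0.422.
The smallest distance is between taxon1 and taxon3.

taxon1 and taxon3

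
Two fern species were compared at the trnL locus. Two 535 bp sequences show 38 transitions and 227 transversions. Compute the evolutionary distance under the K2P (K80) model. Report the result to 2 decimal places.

0.89

P = 38/535 ≈ 0.071028 and Q = 227/535 ≈ 0.424299.
Under the Kimura two-parameter model, d = −½ ln(1 − 2P − Q) − ¼ ln(1 − 2Q).
1 − 2P − Q = 0.433645, giving −½ ln(0.433645) = 0.417765.
1 − 2Q = 0.151402, giving −¼ ln(0.151402) = 0.471954.
d = 0.417765 + 0.471954 = 0.889719.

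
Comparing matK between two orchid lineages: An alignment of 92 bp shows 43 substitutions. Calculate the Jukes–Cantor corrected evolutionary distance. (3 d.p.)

p = 43/92 ≈ 0.467391.
d = −(3/4) ln(1 − 4p/3) = −0.75 ln(1 − 0.623188) = −0.75 ln(0.376812)
  = −0.75 × (-0.976009) = 0.732007 substitutions/site.

0.732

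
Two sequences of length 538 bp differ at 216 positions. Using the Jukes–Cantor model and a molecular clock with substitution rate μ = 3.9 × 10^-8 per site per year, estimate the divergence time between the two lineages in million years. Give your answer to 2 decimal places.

7.37

p = 216/538 ≈ 0.401487.
d = −(3/4) ln(1 − 4p/3) = −0.75 ln(1 − 0.535316) = −0.75 ln(0.464684)
  = −0.75 × (-0.766398) = 0.574799 substitutions/site.
Under a molecular clock d = 2μt, so t = d/(2μ) = 0.574799 / (2 × 3.9 × 10^-8) = 7.37 million years.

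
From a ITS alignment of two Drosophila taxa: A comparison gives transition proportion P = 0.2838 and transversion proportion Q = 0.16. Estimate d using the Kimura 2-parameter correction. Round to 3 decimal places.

Under the Kimura two-parameter model, d = −½ ln(1 − 2P − Q) − ¼ ln(1 − 2Q).
1 − 2P − Q = 0.2724, giving −½ ln(0.2724) = 0.650242.
1 − 2Q = 0.68, giving −¼ ln(0.68) = 0.096416.
d = 0.650242 + 0.096416 = 0.746658.

0.747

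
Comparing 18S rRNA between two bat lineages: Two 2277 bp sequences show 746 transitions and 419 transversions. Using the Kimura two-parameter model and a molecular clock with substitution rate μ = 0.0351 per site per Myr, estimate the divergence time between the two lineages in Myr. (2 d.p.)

P = 746/2277 ≈ 0.327624 and Q = 419/2277 ≈ 0.184014.
Under the Kimura two-parameter model, d = −½ ln(1 − 2P − Q) − ¼ ln(1 − 2Q).
1 − 2P − Q = 0.160738, giving −½ ln(0.160738) = 0.913990.
1 − 2Q = 0.631972, giving −¼ ln(0.631972) = 0.114728.
d = 0.913990 + 0.114728 = 1.028718.
Under a molecular clock d = 2μt, so t = d/(2μ) = 1.028718 / (2 × 0.0351) = 14.65 Myr.

14.65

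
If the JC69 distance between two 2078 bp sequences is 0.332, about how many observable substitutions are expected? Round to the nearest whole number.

557

Invert JC69: p = (3/4)(1 − e^(−4d/3)) = 0.75 × (1 − e^(-0.442667)) = 0.75 × (1 − 0.642321) = 0.268259.
Expected differing sites = pL ≈ 0.268259 × 2078 = 557.442202 ≈ 557.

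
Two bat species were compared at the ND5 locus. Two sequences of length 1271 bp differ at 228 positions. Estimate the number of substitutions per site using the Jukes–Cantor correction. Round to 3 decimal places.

0.205

p = 228/1271 ≈ 0.179386.
d = −(3/4) ln(1 − 4p/3) = −0.75 ln(1 − 0.239181) = −0.75 ln(0.760819)
  = −0.75 × (-0.273360) = 0.205020 substitutions/site.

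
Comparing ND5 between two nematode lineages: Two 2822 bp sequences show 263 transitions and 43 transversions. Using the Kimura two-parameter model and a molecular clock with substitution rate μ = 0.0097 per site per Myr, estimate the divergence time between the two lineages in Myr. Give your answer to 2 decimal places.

P = 263/2822 ≈ 0.093196 and Q = 43/2822 ≈ 0.015237.
Under the Kimura two-parameter model, d = −½ ln(1 − 2P − Q) − ¼ ln(1 − 2Q).
1 − 2P − Q = 0.798371, giving −½ ln(0.798371) = 0.112591.
1 − 2Q = 0.969526, giving −¼ ln(0.969526) = 0.007737.
d = 0.112591 + 0.007737 = 0.120328.
Under a molecular clock d = 2μt, so t = d/(2μ) = 0.120328 / (2 × 0.0097) = 6.20 Myr.

6.20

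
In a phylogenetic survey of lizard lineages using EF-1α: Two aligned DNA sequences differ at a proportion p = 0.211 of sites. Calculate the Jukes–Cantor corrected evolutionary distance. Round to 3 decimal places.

0.248

d = −(3/4) ln(1 − 4p/3) = −0.75 ln(1 − 0.281333) = −0.75 ln(0.718667)
  = −0.75 × (-0.330357) = 0.247768 substitutions/site.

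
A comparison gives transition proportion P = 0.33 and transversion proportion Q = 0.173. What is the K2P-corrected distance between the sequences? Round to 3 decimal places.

Under the Kimura two-parameter model, d = −½ ln(1 − 2P − Q) − ¼ ln(1 − 2Q).
1 − 2P − Q = 0.167, giving −½ ln(0.167) = 0.894881.
1 − 2Q = 0.654, giving −¼ ln(0.654) = 0.106162.
d = 0.894881 + 0.106162 = 1.001043.

1.001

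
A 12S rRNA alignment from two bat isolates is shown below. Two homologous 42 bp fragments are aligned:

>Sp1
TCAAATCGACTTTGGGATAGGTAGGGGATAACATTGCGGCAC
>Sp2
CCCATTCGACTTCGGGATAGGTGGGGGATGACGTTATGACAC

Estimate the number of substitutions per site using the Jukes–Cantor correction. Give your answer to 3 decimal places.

The sequences differ at 10 of 42 sites (1, 3, 5, 13, 23, 30, 33, 36, 37, 39), so p = 10/42 ≈ 0.238095.
d = −(3/4) ln(1 − 4p/3) = −0.75 ln(1 − 0.31746) = −0.75 ln(0.68254)
  = −0.75 × (-0.381934) = 0.286451 substitutions/site.

0.286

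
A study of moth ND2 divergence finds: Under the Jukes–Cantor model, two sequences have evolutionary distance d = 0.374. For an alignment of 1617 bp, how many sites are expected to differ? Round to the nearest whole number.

476

Invert JC69: p = (3/4)(1 − e^(−4d/3)) = 0.75 × (1 − e^(-0.498667)) = 0.75 × (1 − 0.607340) = 0.294495.
Expected differing sites = pL ≈ 0.294495 × 1617 = 476.198415 ≈ 476.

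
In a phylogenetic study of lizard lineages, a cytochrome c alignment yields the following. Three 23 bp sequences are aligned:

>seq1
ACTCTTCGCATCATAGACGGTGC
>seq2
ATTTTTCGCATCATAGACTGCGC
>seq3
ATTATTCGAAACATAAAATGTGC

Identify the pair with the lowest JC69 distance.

seq1–seq2: 4/23 differ, p = 0.174, d = 0.198.
seq1–seq3: 7/23 differ, p = 0.304, d = 0.390.
seq2–seq3: 6/23 differ, p = 0.261, d = 0.321.
The smallest distance is between seq1 and seq2.

seq1 and seq2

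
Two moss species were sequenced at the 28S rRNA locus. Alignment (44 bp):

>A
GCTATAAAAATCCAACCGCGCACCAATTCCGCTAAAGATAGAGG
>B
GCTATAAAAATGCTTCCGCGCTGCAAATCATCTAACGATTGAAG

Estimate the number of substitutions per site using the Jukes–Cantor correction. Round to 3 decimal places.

0.304

The sequences differ at 11 of 44 sites, so p = 11/44 = 0.25.
d = −(3/4) ln(1 − 4p/3) = −0.75 ln(1 − 0.333333) = −0.75 ln(0.666667)
  = −0.75 × (-0.405465) = 0.304099 substitutions/site.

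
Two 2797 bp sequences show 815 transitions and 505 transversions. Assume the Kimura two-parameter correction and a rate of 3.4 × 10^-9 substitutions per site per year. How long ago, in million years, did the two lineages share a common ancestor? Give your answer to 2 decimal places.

P = 815/2797 ≈ 0.291384 and Q = 505/2797 ≈ 0.180551.
Under the Kimura two-parameter model, d = −½ ln(1 − 2P − Q) − ¼ ln(1 − 2Q).
1 − 2P − Q = 0.236681, giving −½ ln(0.236681) = 0.720521.
1 − 2Q = 0.638898, giving −¼ ln(0.638898) = 0.112003.
d = 0.720521 + 0.112003 = 0.832524.
Under a molecular clock d = 2μt, so t = d/(2μ) = 0.832524 / (2 × 3.4 × 10^-9) = 122.43 million years.

122.43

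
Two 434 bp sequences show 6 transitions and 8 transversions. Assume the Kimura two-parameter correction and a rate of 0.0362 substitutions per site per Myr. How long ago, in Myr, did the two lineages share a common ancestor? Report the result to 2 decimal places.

0.46

P = 6/434 ≈ 0.013825 and Q = 8/434 ≈ 0.018433.
Under the Kimura two-parameter model, d = −½ ln(1 − 2P − Q) − ¼ ln(1 − 2Q).
1 − 2P − Q = 0.953917, giving −½ ln(0.953917) = 0.023589.
1 − 2Q = 0.963134, giving −¼ ln(0.963134) = 0.009391.
d = 0.023589 + 0.009391 = 0.032980.
Under a molecular clock d = 2μt, so t = d/(2μ) = 0.032980 / (2 × 0.0362) = 0.46 Myr.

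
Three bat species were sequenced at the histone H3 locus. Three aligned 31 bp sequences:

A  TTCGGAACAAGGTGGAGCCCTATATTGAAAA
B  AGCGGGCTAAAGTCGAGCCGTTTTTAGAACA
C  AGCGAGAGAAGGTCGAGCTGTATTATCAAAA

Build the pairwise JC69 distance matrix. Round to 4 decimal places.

d(A,B) = 0.5445, d(A,C) = 0.4806, d(B,C) = 0.4217

A–B: 12/31 sites differ → p ≈ 0.387097, d = −0.75 ln(1 − 0.516129) = 0.544453 ≈ 0.5445.
A–C: 11/31 sites differ → p ≈ 0.354839, d = −0.75 ln(1 − 0.473119) = 0.480585 ≈ 0.4806.
B–C: 10/31 sites differ → p ≈ 0.322581, d = −0.75 ln(1 − 0.430108) = 0.421731 ≈ 0.4217.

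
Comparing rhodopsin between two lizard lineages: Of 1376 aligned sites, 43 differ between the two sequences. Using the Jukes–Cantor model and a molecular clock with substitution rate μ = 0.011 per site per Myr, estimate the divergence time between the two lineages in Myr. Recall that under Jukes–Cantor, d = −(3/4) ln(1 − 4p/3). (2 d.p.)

p = 43/1376 = 0.03125.
d = −(3/4) ln(1 − 4p/3) = −0.75 ln(1 − 0.041667) = −0.75 ln(0.958333)
  = −0.75 × (-0.042560) = 0.031920 substitutions/site.
Under a molecular clock d = 2μt, so t = d/(2μ) = 0.031920 / (2 × 0.011) = 1.45 Myr.

1.45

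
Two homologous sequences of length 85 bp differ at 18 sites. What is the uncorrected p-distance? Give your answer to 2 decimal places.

p = 18/85 = 0.211764… ≈ 0.21 (to 2 d.p.).

0.21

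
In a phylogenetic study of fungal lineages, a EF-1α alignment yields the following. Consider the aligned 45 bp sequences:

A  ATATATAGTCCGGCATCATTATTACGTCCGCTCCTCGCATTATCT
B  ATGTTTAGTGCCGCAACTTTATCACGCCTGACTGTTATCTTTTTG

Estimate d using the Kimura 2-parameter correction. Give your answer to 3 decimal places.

Of 45 sites, 10 differences are transitions and 10 are transversions, so P = 10/45 ≈ 0.222222 and Q = 10/45 ≈ 0.222222.
Under the Kimura two-parameter model, d = −½ ln(1 − 2P − Q) − ¼ ln(1 − 2Q).
1 − 2P − Q = 0.333334, giving −½ ln(0.333334) = 0.549305.
1 − 2Q = 0.555556, giving −¼ ln(0.555556) = 0.146946.
d = 0.549305 + 0.146946 = 0.696251.

0.696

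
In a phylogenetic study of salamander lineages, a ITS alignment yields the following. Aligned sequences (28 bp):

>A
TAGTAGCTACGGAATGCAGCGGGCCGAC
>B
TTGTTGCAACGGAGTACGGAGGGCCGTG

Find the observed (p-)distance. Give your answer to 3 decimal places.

0.321

The sequences differ at 9 of 28 positions (sites 2, 5, 8, 14, 16, 18, 20, 27, 28).
p = 9/28 = 0.321428… ≈ 0.321 (to 3 d.p.).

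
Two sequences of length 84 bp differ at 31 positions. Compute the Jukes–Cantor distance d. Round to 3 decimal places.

p = 31/84 ≈ 0.369048.
d = −(3/4) ln(1 − 4p/3) = −0.75 ln(1 − 0.492064) = −0.75 ln(0.507936)
  = −0.75 × (-0.677400) = 0.508050 substitutions/site.

0.508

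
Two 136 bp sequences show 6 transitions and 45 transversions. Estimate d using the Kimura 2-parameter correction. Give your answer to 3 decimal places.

0.543

P = 6/136 ≈ 0.044118 and Q = 45/136 ≈ 0.330882.
Under the Kimura two-parameter model, d = −½ ln(1 − 2P − Q) − ¼ ln(1 − 2Q).
1 − 2P − Q = 0.580882, giving −½ ln(0.580882) = 0.271604.
1 − 2Q = 0.338236, giving −¼ ln(0.338236) = 0.271003.
d = 0.271604 + 0.271003 = 0.542607.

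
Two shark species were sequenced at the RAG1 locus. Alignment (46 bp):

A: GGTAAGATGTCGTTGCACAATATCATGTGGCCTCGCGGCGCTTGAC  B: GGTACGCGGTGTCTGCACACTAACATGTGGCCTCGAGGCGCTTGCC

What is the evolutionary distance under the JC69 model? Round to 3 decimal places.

The sequences differ at 10 of 46 sites (5, 7, 8, 11, 12, 13, 20, 23, 36, 45), so p = 10/46 ≈ 0.217391.
d = −(3/4) ln(1 − 4p/3) = −0.75 ln(1 − 0.289855) = −0.75 ln(0.710145)
  = −0.75 × (-0.342286) = 0.256715 substitutions/site.

0.257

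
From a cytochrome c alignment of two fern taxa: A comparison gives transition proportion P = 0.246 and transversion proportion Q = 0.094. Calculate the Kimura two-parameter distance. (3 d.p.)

Under the Kimura two-parameter model, d = −½ ln(1 − 2P − Q) − ¼ ln(1 − 2Q).
1 − 2P − Q = 0.414, giving −½ ln(0.414) = 0.440945.
1 − 2Q = 0.812, giving −¼ ln(0.812) = 0.052064.
d = 0.440945 + 0.052064 = 0.493009.

0.493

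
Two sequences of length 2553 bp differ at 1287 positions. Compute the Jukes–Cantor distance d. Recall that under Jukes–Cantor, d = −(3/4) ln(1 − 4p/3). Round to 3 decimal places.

0.836

p = 1287/2553 ≈ 0.504113.
d = −(3/4) ln(1 − 4p/3) = −0.75 ln(1 − 0.672151) = −0.75 ln(0.327849)
  = −0.75 × (-1.115202) = 0.836402 substitutions/site.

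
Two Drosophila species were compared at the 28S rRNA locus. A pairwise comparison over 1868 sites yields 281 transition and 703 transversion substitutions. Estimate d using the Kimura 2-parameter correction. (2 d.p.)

0.91

P = 281/1868 ≈ 0.150428 and Q = 703/1868 ≈ 0.376338.
Under the Kimura two-parameter model, d = −½ ln(1 − 2P − Q) − ¼ ln(1 − 2Q).
1 − 2P − Q = 0.322806, giving −½ ln(0.322806) = 0.565352.
1 − 2Q = 0.247324, giving −¼ ln(0.247324) = 0.349264.
d = 0.565352 + 0.349264 = 0.914616.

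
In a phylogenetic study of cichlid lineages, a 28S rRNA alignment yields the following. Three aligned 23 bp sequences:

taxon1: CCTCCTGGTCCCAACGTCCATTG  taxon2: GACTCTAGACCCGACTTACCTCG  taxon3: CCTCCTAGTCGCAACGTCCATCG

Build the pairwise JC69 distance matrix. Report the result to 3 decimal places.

d(taxon1,taxon2) = 0.761, d(taxon1,taxon3) = 0.143, d(taxon2,taxon3) = 0.650

taxon1–taxon2: 11/23 sites differ → p ≈ 0.478261, d = −0.75 ln(1 − 0.637681) = 0.761423 ≈ 0.761.
taxon1–taxon3: 3/23 sites differ → p ≈ 0.130435, d = −0.75 ln(1 − 0.173913) = 0.143291 ≈ 0.143.
taxon2–taxon3: 10/23 sites differ → p ≈ 0.434783, d = −0.75 ln(1 − 0.579711) = 0.650110 ≈ 0.650.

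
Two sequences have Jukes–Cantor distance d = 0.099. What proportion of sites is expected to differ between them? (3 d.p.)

p = (3/4)(1 − e^(−4d/3)) = 0.75 × (1 − e^(-0.132)) = 0.75 × (1 − 0.876341) = 0.092744.

0.093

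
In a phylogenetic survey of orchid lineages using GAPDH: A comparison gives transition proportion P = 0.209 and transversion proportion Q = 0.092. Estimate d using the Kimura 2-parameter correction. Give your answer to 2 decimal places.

Under the Kimura two-parameter model, d = −½ ln(1 − 2P − Q) − ¼ ln(1 − 2Q).
1 − 2P − Q = 0.49, giving −½ ln(0.49) = 0.356675.
1 − 2Q = 0.816, giving −¼ ln(0.816) = 0.050835.
d = 0.356675 + 0.050835 = 0.407510.

0.41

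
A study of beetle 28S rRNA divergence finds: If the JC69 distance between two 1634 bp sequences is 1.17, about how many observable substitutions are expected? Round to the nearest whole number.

Invert JC69: p = (3/4)(1 − e^(−4d/3)) = 0.75 × (1 − e^(-1.56)) = 0.75 × (1 − 0.210136) = 0.592398.
Expected differing sites = pL ≈ 0.592398 × 1634 = 967.978332 ≈ 968.

968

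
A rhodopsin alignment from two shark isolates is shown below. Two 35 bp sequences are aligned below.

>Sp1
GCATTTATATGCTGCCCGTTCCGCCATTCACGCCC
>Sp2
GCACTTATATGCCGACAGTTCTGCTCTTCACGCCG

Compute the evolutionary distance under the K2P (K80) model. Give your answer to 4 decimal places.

0.2748

Of 35 sites, 4 differences are transitions and 4 are transversions, so P = 4/35 ≈ 0.114286 and Q = 4/35 ≈ 0.114286.
Under the Kimura two-parameter model, d = −½ ln(1 − 2P − Q) − ¼ ln(1 − 2Q).
1 − 2P − Q = 0.657142, giving −½ ln(0.657142) = 0.209928.
1 − 2Q = 0.771428, giving −¼ ln(0.771428) = 0.064878.
d = 0.209928 + 0.064878 = 0.274806.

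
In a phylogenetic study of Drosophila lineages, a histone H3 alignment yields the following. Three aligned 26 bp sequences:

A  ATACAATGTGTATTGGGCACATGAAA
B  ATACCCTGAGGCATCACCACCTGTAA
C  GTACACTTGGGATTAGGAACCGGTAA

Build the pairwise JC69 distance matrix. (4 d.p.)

A–B: 11/26 sites differ → p ≈ 0.423077, d = −0.75 ln(1 − 0.564103) = 0.622762 ≈ 0.6228.
A–C: 10/26 sites differ → p ≈ 0.384615, d = −0.75 ln(1 − 0.51282) = 0.539341 ≈ 0.5393.
B–C: 11/26 sites differ → p ≈ 0.423077, d = −0.75 ln(1 − 0.564103) = 0.622762 ≈ 0.6228.

d(A,B) = 0.6228, d(A,C) = 0.5393, d(B,C) = 0.6228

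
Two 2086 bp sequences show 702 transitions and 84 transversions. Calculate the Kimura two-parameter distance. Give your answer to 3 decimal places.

0.646

P = 702/2086 ≈ 0.336529 and Q = 84/2086 ≈ 0.040268.
Under the Kimura two-parameter model, d = −½ ln(1 − 2P − Q) − ¼ ln(1 − 2Q).
1 − 2P − Q = 0.286674, giving −½ ln(0.286674) = 0.624705.
1 − 2Q = 0.919464, giving −¼ ln(0.919464) = 0.020991.
d = 0.624705 + 0.020991 = 0.645696.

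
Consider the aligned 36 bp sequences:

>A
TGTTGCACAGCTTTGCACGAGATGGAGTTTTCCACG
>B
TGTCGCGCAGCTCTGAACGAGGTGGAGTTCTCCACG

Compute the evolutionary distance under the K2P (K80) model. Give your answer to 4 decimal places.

Of 36 sites, 5 differences are transitions and 1 are transversions, so P = 5/36 ≈ 0.138889 and Q = 1/36 ≈ 0.027778.
Under the Kimura two-parameter model, d = −½ ln(1 − 2P − Q) − ¼ ln(1 − 2Q).
1 − 2P − Q = 0.694444, giving −½ ln(0.694444) = 0.182322.
1 − 2Q = 0.944444, giving −¼ ln(0.944444) = 0.014290.
d = 0.182322 + 0.014290 = 0.196612.

0.1966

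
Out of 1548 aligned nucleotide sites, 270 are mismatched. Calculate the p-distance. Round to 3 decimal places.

0.174

p = 270/1548 = 0.174418… ≈ 0.174 (to 3 d.p.).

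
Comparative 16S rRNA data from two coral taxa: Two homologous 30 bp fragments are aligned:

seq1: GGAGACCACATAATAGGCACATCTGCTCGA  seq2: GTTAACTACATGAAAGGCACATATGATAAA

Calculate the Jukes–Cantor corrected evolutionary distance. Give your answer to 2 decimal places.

0.44

The sequences differ at 10 of 30 sites (2, 3, 4, 7, 12, 14, 23, 26, 28, 29), so p = 10/30 ≈ 0.333333.
d = −(3/4) ln(1 − 4p/3) = −0.75 ln(1 − 0.444444) = −0.75 ln(0.555556)
  = −0.75 × (-0.587786) = 0.440840 substitutions/site.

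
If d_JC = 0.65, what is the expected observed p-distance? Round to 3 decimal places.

p = (3/4)(1 − e^(−4d/3)) = 0.75 × (1 − e^(-0.866667)) = 0.75 × (1 − 0.420350) = 0.434738.

0.435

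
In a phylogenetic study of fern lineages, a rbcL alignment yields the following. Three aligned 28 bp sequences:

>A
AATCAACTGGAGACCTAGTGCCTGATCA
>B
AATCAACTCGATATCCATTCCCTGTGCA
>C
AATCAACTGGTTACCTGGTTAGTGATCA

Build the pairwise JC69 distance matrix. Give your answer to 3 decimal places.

d(A,B) = 0.360, d(A,C) = 0.252, d(B,C) = 0.556

A–B: 8/28 sites differ → p ≈ 0.285714, d = −0.75 ln(1 − 0.380952) = 0.359679 ≈ 0.360.
A–C: 6/28 sites differ → p ≈ 0.214286, d = −0.75 ln(1 − 0.285715) = 0.252355 ≈ 0.252.
B–C: 11/28 sites differ → p ≈ 0.392857, d = −0.75 ln(1 − 0.523809) = 0.556452 ≈ 0.556.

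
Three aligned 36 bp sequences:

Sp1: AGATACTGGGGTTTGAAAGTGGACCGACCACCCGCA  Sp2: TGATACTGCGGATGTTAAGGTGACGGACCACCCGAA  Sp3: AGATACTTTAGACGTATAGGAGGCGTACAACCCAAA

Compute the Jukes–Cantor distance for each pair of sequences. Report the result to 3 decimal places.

d(Sp1,Sp2) = 0.347, d(Sp1,Sp3) = 0.673, d(Sp2,Sp3) = 0.441

Sp1–Sp2: 10/36 sites differ → p ≈ 0.277778, d = −0.75 ln(1 − 0.370371) = 0.346968 ≈ 0.347.
Sp1–Sp3: 16/36 sites differ → p ≈ 0.444444, d = −0.75 ln(1 − 0.592592) = 0.673455 ≈ 0.673.
Sp2–Sp3: 12/36 sites differ → p ≈ 0.333333, d = −0.75 ln(1 − 0.444444) = 0.440839 ≈ 0.441.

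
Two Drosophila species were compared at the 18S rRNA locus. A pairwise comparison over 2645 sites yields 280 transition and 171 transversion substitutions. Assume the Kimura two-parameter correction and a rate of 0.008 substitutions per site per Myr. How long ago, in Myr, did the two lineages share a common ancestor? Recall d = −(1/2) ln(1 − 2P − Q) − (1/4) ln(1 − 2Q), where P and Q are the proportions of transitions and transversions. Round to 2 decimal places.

P = 280/2645 ≈ 0.10586 and Q = 171/2645 ≈ 0.06465.
Under the Kimura two-parameter model, d = −½ ln(1 − 2P − Q) − ¼ ln(1 − 2Q).
1 − 2P − Q = 0.72363, giving −½ ln(0.72363) = 0.161738.
1 − 2Q = 0.8707, giving −¼ ln(0.8707) = 0.034614.
d = 0.161738 + 0.034614 = 0.196352.
Under a molecular clock d = 2μt, so t = d/(2μ) = 0.196352 / (2 × 0.008) = 12.27 Myr.

12.27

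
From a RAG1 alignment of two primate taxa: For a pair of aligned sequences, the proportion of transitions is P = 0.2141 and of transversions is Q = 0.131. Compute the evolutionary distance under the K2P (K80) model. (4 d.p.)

Under the Kimura two-parameter model, d = −½ ln(1 − 2P − Q) − ¼ ln(1 − 2Q).
1 − 2P − Q = 0.4408, giving −½ ln(0.4408) = 0.409582.
1 − 2Q = 0.738, giving −¼ ln(0.738) = 0.075953.
d = 0.409582 + 0.075953 = 0.485535.

0.4855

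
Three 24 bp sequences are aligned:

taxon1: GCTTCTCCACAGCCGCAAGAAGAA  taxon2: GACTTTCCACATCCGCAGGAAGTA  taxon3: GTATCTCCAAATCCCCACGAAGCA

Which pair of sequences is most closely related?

taxon1–taxon2: 6/24 differ, p = 0.250, d = 0.304.
taxon1–taxon3: 7/24 differ, p = 0.292, d = 0.369.
taxon2–taxon3: 7/24 differ, p = 0.292, d = 0.369.
The smallest distance is between taxon1 and taxon2.

taxon1 and taxon2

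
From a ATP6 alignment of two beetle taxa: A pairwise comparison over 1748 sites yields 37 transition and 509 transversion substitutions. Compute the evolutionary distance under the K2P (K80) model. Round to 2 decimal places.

P = 37/1748 ≈ 0.021167 and Q = 509/1748 ≈ 0.29119.
Under the Kimura two-parameter model, d = −½ ln(1 − 2P − Q) − ¼ ln(1 − 2Q).
1 − 2P − Q = 0.666476, giving −½ ln(0.666476) = 0.202876.
1 − 2Q = 0.41762, giving −¼ ln(0.41762) = 0.218296.
d = 0.202876 + 0.218296 = 0.421172.

0.42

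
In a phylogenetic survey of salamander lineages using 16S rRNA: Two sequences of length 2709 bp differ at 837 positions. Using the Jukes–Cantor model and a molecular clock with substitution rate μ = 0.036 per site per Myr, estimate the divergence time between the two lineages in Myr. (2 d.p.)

p = 837/2709 ≈ 0.30897.
d = −(3/4) ln(1 − 4p/3) = −0.75 ln(1 − 0.41196) = −0.75 ln(0.58804)
  = −0.75 × (-0.530960) = 0.398220 substitutions/site.
Under a molecular clock d = 2μt, so t = d/(2μ) = 0.398220 / (2 × 0.036) = 5.53 Myr.

5.53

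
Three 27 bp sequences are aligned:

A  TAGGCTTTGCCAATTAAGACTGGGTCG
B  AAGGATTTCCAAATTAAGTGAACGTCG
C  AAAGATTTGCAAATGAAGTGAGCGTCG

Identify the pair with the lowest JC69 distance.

B and C

A–B: 9/27 differ, p = 0.333, d = 0.441.
A–C: 9/27 differ, p = 0.333, d = 0.441.
B–C: 4/27 differ, p = 0.148, d = 0.165.
The smallest distance is between B and C.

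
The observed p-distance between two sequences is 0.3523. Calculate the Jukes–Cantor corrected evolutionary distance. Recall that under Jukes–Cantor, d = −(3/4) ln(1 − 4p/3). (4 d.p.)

d = −(3/4) ln(1 − 4p/3) = −0.75 ln(1 − 0.469733) = −0.75 ln(0.530267)
  = −0.75 × (-0.634375) = 0.475781 substitutions/site.

0.4758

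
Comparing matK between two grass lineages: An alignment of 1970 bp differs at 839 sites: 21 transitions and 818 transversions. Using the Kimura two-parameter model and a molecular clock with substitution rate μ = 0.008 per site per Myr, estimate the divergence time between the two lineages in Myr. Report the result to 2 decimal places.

45.66

P = 21/1970 ≈ 0.01066 and Q = 818/1970 ≈ 0.415228.
Under the Kimura two-parameter model, d = −½ ln(1 − 2P − Q) − ¼ ln(1 − 2Q).
1 − 2P − Q = 0.563452, giving −½ ln(0.563452) = 0.286837.
1 − 2Q = 0.169544, giving −¼ ln(0.169544) = 0.443661.
d = 0.286837 + 0.443661 = 0.730498.
Under a molecular clock d = 2μt, so t = d/(2μ) = 0.730498 / (2 × 0.008) = 45.66 Myr.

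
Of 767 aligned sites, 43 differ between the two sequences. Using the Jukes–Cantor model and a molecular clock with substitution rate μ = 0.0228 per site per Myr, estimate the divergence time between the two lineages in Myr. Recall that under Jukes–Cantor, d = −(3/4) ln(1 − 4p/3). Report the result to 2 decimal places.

p = 43/767 ≈ 0.056063.
d = −(3/4) ln(1 − 4p/3) = −0.75 ln(1 − 0.074751) = −0.75 ln(0.925249)
  = −0.75 × (-0.077692) = 0.058269 substitutions/site.
Under a molecular clock d = 2μt, so t = d/(2μ) = 0.058269 / (2 × 0.0228) = 1.28 Myr.

1.28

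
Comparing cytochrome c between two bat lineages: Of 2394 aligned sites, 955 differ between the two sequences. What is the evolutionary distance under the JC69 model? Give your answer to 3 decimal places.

p = 955/2394 ≈ 0.398914.
d = −(3/4) ln(1 − 4p/3) = −0.75 ln(1 − 0.531885) = −0.75 ln(0.468115)
  = −0.75 × (-0.759041) = 0.569281 substitutions/site.

0.569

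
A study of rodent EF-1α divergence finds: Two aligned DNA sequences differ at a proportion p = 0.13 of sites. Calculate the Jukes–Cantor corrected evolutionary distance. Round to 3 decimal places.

0.143

d = −(3/4) ln(1 − 4p/3) = −0.75 ln(1 − 0.173333) = −0.75 ln(0.826667)
  = −0.75 × (-0.190353) = 0.142765 substitutions/site.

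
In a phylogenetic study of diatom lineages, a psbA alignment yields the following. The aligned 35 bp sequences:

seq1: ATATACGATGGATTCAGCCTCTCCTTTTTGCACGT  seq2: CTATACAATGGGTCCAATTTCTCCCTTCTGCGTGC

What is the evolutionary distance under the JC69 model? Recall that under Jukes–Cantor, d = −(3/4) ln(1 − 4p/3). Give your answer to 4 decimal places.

0.4582

The sequences differ at 12 of 35 sites, so p = 12/35 ≈ 0.342857.
d = −(3/4) ln(1 − 4p/3) = −0.75 ln(1 − 0.457143) = −0.75 ln(0.542857)
  = −0.75 × (-0.610909) = 0.458182 substitutions/site.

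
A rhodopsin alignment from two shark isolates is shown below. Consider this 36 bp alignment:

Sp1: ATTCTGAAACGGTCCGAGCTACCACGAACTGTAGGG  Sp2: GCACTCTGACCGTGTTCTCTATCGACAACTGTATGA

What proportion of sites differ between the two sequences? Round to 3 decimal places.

The sequences differ at 18 of 36 positions.
p = 18/36 = 0.500.

0.500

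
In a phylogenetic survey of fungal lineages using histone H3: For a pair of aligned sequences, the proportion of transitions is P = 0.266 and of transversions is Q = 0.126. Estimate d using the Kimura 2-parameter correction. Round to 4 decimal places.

0.6091

Under the Kimura two-parameter model, d = −½ ln(1 − 2P − Q) − ¼ ln(1 − 2Q).
1 − 2P − Q = 0.342, giving −½ ln(0.342) = 0.536472.
1 − 2Q = 0.748, giving −¼ ln(0.748) = 0.072588.
d = 0.536472 + 0.072588 = 0.609060.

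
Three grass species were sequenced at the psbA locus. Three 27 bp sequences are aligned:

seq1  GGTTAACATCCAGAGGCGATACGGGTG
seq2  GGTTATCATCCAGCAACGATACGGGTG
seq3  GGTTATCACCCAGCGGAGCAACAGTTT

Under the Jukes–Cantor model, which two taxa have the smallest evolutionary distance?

seq1 and seq2

seq1–seq2: 4/27 differ, p = 0.148, d = 0.165.
seq1–seq3: 9/27 differ, p = 0.333, d = 0.441.
seq2–seq3: 9/27 differ, p = 0.333, d = 0.441.
The smallest distance is between seq1 and seq2.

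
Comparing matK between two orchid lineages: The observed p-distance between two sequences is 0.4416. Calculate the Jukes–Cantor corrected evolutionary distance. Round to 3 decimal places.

d = −(3/4) ln(1 − 4p/3) = −0.75 ln(1 − 0.5888) = −0.75 ln(0.4112)
  = −0.75 × (-0.888676) = 0.666507 substitutions/site.

0.667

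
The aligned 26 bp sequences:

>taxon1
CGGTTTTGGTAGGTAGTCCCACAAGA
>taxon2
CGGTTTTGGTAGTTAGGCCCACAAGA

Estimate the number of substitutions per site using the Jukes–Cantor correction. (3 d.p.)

The sequences differ at 2 of 26 sites (13, 17), so p = 2/26 ≈ 0.076923.
d = −(3/4) ln(1 − 4p/3) = −0.75 ln(1 − 0.102564) = −0.75 ln(0.897436)
  = −0.75 × (-0.108213) = 0.081160 substitutions/site.

0.081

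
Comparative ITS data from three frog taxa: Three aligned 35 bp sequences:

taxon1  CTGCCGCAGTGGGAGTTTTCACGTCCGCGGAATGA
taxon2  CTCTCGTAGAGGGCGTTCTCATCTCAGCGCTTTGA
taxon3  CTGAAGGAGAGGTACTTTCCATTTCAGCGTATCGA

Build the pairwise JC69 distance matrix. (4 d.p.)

taxon1–taxon2: 12/35 sites differ → p ≈ 0.342857, d = −0.75 ln(1 − 0.457143) = 0.458182 ≈ 0.4582.
taxon1–taxon3: 13/35 sites differ → p ≈ 0.371429, d = −0.75 ln(1 − 0.495239) = 0.512753 ≈ 0.5128.
taxon2–taxon3: 13/35 sites differ → p ≈ 0.371429, d = −0.75 ln(1 − 0.495239) = 0.512753 ≈ 0.5128.

d(taxon1,taxon2) = 0.4582, d(taxon1,taxon3) = 0.5128, d(taxon2,taxon3) = 0.5128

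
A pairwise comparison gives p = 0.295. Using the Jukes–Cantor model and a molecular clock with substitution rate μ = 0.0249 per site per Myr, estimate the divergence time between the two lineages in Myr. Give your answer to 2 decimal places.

7.53

d = −(3/4) ln(1 − 4p/3) = −0.75 ln(1 − 0.393333) = −0.75 ln(0.606667)
  = −0.75 × (-0.499775) = 0.374831 substitutions/site.
Under a molecular clock d = 2μt, so t = d/(2μ) = 0.374831 / (2 × 0.0249) = 7.53 Myr.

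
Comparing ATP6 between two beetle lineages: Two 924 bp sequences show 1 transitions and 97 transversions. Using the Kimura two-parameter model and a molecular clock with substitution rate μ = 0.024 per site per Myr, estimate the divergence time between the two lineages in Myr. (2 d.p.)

2.41

P = 1/924 ≈ 0.001082 and Q = 97/924 ≈ 0.104978.
Under the Kimura two-parameter model, d = −½ ln(1 − 2P − Q) − ¼ ln(1 − 2Q).
1 − 2P − Q = 0.892858, giving −½ ln(0.892858) = 0.056664.
1 − 2Q = 0.790044, giving −¼ ln(0.790044) = 0.058917.
d = 0.056664 + 0.058917 = 0.115581.
Under a molecular clock d = 2μt, so t = d/(2μ) = 0.115581 / (2 × 0.024) = 2.41 Myr.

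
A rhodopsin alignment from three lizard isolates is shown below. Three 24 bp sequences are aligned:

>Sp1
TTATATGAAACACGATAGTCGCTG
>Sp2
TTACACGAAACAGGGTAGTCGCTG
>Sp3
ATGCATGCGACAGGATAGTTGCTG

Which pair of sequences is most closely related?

Sp1–Sp2: 4/24 differ, p = 0.167, d = 0.188.
Sp1–Sp3: 7/24 differ, p = 0.292, d = 0.369.
Sp2–Sp3: 7/24 differ, p = 0.292, d = 0.369.
The smallest distance is between Sp1 and Sp2.

Sp1 and Sp2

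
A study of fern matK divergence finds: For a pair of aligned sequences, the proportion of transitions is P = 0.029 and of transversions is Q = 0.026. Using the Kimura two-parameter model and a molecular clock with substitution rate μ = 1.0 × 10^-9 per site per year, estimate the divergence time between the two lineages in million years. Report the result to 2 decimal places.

28.61

Under the Kimura two-parameter model, d = −½ ln(1 − 2P − Q) − ¼ ln(1 − 2Q).
1 − 2P − Q = 0.916, giving −½ ln(0.916) = 0.043869.
1 − 2Q = 0.948, giving −¼ ln(0.948) = 0.013350.
d = 0.043869 + 0.013350 = 0.057219.
Under a molecular clock d = 2μt, so t = d/(2μ) = 0.057219 / (2 × 1.0 × 10^-9) = 28.61 million years.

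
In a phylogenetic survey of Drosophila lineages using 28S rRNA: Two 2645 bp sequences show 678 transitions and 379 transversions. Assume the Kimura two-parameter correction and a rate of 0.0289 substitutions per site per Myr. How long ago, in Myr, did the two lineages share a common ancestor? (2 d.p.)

P = 678/2645 ≈ 0.256333 and Q = 379/2645 ≈ 0.143289.
Under the Kimura two-parameter model, d = −½ ln(1 − 2P − Q) − ¼ ln(1 − 2Q).
1 − 2P − Q = 0.344045, giving −½ ln(0.344045) = 0.533491.
1 − 2Q = 0.713422, giving −¼ ln(0.713422) = 0.084421.
d = 0.533491 + 0.084421 = 0.617912.
Under a molecular clock d = 2μt, so t = d/(2μ) = 0.617912 / (2 × 0.0289) = 10.69 Myr.

10.69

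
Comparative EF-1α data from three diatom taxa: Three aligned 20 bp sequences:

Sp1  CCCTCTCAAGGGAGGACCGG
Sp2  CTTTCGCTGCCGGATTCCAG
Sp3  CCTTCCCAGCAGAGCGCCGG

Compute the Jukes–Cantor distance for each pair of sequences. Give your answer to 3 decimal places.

d(Sp1,Sp2) = 1.207, d(Sp1,Sp3) = 0.471, d(Sp2,Sp3) = 0.687

Sp1–Sp2: 12/20 sites differ → p = 0.6, d = −0.75 ln(1 − 0.8) = 1.207078 ≈ 1.207.
Sp1–Sp3: 7/20 sites differ → p = 0.35, d = −0.75 ln(1 − 0.466667) = 0.471457 ≈ 0.471.
Sp2–Sp3: 9/20 sites differ → p = 0.45, d = −0.75 ln(1 − 0.6) = 0.687218 ≈ 0.687.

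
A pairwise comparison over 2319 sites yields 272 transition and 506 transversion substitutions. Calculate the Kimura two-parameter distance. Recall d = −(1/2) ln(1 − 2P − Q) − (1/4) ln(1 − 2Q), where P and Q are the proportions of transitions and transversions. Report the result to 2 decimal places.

0.44

P = 272/2319 ≈ 0.117292 and Q = 506/2319 ≈ 0.218197.
Under the Kimura two-parameter model, d = −½ ln(1 − 2P − Q) − ¼ ln(1 − 2Q).
1 − 2P − Q = 0.547219, giving −½ ln(0.547219) = 0.301453.
1 − 2Q = 0.563606, giving −¼ ln(0.563606) = 0.143350.
d = 0.301453 + 0.143350 = 0.444803.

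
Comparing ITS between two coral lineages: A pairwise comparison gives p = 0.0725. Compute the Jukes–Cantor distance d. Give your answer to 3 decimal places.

0.076

d = −(3/4) ln(1 − 4p/3) = −0.75 ln(1 − 0.096667) = −0.75 ln(0.903333)
  = −0.75 × (-0.101664) = 0.076248 substitutions/site.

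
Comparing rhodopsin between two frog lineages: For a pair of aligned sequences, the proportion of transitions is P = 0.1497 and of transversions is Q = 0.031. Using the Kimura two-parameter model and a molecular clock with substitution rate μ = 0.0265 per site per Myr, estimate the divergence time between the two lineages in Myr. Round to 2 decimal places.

Under the Kimura two-parameter model, d = −½ ln(1 − 2P − Q) − ¼ ln(1 − 2Q).
1 − 2P − Q = 0.6696, giving −½ ln(0.6696) = 0.200537.
1 − 2Q = 0.938, giving −¼ ln(0.938) = 0.016001.
d = 0.200537 + 0.016001 = 0.216538.
Under a molecular clock d = 2μt, so t = d/(2μ) = 0.216538 / (2 × 0.0265) = 4.09 Myr.

4.09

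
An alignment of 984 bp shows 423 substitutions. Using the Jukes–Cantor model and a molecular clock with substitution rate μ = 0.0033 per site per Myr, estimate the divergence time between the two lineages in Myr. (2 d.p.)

p = 423/984 ≈ 0.429878.
d = −(3/4) ln(1 − 4p/3) = −0.75 ln(1 − 0.573171) = −0.75 ln(0.426829)
  = −0.75 × (-0.851372) = 0.638529 substitutions/site.
Under a molecular clock d = 2μt, so t = d/(2μ) = 0.638529 / (2 × 0.0033) = 96.75 Myr.

96.75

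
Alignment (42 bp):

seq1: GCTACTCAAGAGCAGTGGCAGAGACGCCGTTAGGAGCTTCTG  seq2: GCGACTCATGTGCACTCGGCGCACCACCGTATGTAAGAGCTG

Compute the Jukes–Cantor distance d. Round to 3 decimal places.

0.635

The sequences differ at 18 of 42 sites, so p = 18/42 ≈ 0.428571.
d = −(3/4) ln(1 − 4p/3) = −0.75 ln(1 − 0.571428) = −0.75 ln(0.428572)
  = −0.75 × (-0.847297) = 0.635473 substitutions/site.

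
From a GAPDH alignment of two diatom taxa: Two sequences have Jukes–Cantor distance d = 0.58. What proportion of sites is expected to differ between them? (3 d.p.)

p = (3/4)(1 − e^(−4d/3)) = 0.75 × (1 − e^(-0.773333)) = 0.75 × (1 − 0.461472) = 0.403896.

0.404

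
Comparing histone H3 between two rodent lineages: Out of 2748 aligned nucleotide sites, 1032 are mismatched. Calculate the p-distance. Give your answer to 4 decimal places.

p = 1032/2748 = 0.375545… ≈ 0.3755 (to 4 d.p.).

0.3755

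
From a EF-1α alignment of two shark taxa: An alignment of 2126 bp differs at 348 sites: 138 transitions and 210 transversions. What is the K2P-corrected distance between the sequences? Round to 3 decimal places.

0.185

P = 138/2126 ≈ 0.064911 and Q = 210/2126 ≈ 0.098777.
Under the Kimura two-parameter model, d = −½ ln(1 − 2P − Q) − ¼ ln(1 − 2Q).
1 − 2P − Q = 0.771401, giving −½ ln(0.771401) = 0.129773.
1 − 2Q = 0.802446, giving −¼ ln(0.802446) = 0.055023.
d = 0.129773 + 0.055023 = 0.184796.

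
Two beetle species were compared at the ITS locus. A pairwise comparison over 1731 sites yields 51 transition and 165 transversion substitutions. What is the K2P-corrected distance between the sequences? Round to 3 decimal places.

P = 51/1731 ≈ 0.029463 and Q = 165/1731 ≈ 0.095321.
Under the Kimura two-parameter model, d = −½ ln(1 − 2P − Q) − ¼ ln(1 − 2Q).
1 − 2P − Q = 0.845753, giving −½ ln(0.845753) = 0.083764.
1 − 2Q = 0.809358, giving −¼ ln(0.809358) = 0.052878.
d = 0.083764 + 0.052878 = 0.136642.

0.137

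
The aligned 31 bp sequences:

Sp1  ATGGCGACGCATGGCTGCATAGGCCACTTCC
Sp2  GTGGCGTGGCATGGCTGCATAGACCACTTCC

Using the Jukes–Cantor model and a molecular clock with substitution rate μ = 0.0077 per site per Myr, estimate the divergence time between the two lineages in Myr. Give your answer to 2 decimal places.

The sequences differ at 4 of 31 sites (1, 7, 8, 23), so p = 4/31 ≈ 0.129032.
d = −(3/4) ln(1 − 4p/3) = −0.75 ln(1 − 0.172043) = −0.75 ln(0.827957)
  = −0.75 × (-0.188794) = 0.141596 substitutions/site.
Under a molecular clock d = 2μt, so t = d/(2μ) = 0.141596 / (2 × 0.0077) = 9.19 Myr.

9.19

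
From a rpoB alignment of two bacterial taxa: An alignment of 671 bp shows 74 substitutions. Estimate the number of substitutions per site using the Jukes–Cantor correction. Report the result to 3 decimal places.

0.119

p = 74/671 ≈ 0.110283.
d = −(3/4) ln(1 − 4p/3) = −0.75 ln(1 − 0.147044) = −0.75 ln(0.852956)
  = −0.75 × (-0.159047) = 0.119285 substitutions/site.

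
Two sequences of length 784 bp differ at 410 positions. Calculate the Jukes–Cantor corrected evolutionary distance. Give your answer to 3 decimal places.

0.896

p = 410/784 ≈ 0.522959.
d = −(3/4) ln(1 − 4p/3) = −0.75 ln(1 − 0.697279) = −0.75 ln(0.302721)
  = −0.75 × (-1.194944) = 0.896208 substitutions/site.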